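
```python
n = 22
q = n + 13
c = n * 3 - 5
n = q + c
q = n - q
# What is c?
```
Trace:
  n=22
  n=22, q=35
  n=22, q=35, c=61
  n=96, q=35, c=61
  n=96, q=61, c=61

Final answer: 61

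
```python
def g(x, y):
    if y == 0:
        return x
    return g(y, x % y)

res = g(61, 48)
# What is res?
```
Call trace:
g(x=61, y=48)
  g(x=48, y=13)
    g(x=13, y=9)
      g(x=9, y=4)
        g(x=4, y=1)
          g(x=1, y=0)
          -> return 1
        -> return 1
      -> return 1
    -> return 1
  -> return 1
-> return 1

Final answer: 1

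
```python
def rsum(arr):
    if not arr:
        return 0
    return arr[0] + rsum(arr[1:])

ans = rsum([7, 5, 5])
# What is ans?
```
Call trace:
rsum(arr=[7, 5, 5])
  rsum(arr=[5, 5])
    rsum(arr=[5])
      rsum(arr=[])
      -> return 0
    -> return 5
  -> return 10
-> return 17

Final answer: 17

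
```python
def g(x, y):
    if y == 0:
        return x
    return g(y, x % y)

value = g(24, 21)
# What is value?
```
Call trace:
g(x=24, y=21)
  g(x=21, y=3)
    g(x=3, y=0)
    -> return 3
  -> return 3
-> return 3

Final answer: 3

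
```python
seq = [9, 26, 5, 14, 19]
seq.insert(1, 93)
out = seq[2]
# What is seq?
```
Trace:
  seq=[9, 26, 5, 14, 19]
  seq=[9, 93, 26, 5, 14, 19]
  seq=[9, 93, 26, 5, 14, 19], out=26

Final answer: [9, 93, 26, 5, 14, 19]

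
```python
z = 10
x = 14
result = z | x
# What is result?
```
Trace:
  z=10
  z=10, x=14
  z=10, x=14, result=14

Final answer: 14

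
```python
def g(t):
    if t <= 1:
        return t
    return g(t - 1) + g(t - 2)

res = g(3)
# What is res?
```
Call trace:
g(t=3)
  g(t=2)
    g(t=1)
    -> return 1
    g(t=0)
    -> return 0
  -> return 1
  g(t=1)
  -> return 1
-> return 2

Final answer: 2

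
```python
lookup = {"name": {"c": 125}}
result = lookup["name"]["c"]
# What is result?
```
Trace:
  lookup={'name': {'c': 125}}
  lookup={'name': {'c': 125}}, result=125

Final answer: 125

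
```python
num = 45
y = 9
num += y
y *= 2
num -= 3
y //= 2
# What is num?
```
Trace:
  num=45
  num=45, y=9
  num=54, y=9
  num=54, y=18
  num=51, y=18
  num=51, y=9

Final answer: 51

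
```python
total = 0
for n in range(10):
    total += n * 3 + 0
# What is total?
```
Trace:
  total=0
  total=0, n=0
  total=3, n=1
  total=9, n=2
  total=18, n=3
  total=30, n=4
  total=45, n=5
  total=63, n=6
  total=84, n=7
  total=108, n=8
  total=135, n=9

Final answer: 135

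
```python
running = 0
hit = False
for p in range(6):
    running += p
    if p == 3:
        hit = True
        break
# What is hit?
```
Trace:
  running=0
  running=0, hit=False
  running=0, hit=False, p=0
  running=1, hit=False, p=1
  running=3, hit=False, p=2
  running=6, hit=True, p=3

Final answer: True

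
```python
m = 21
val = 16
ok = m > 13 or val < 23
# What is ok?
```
Trace:
  m=21
  m=21, val=16
  m=21, val=16, ok=True

Final answer: True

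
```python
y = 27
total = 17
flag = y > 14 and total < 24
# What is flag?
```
Trace:
  y=27
  y=27, total=17
  y=27, total=17, flag=True

Final answer: True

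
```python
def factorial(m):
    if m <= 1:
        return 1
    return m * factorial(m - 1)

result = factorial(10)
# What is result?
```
Call trace:
factorial(m=10)
  factorial(m=9)
    factorial(m=8)
      factorial(m=7)
        factorial(m=6)
          factorial(m=5)
            factorial(m=4)
              factorial(m=3)
                factorial(m=2)
                  factorial(m=1)
                  -> return 1
                -> return 2
              -> return 6
            -> return 24
          -> return 120
        -> return 720
      -> return 5040
    -> return 40320
  -> return 362880
-> return 3628800

Final answer: 3628800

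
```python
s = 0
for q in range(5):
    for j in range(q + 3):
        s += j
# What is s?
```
Trace:
  s=0
  s=0, q=0, j=0
  s=1, q=0, j=1
  s=3, q=0, j=2
  s=3, q=1, j=0
  s=4, q=1, j=1
  s=6, q=1, j=2
  s=9, q=1, j=3
  s=9, q=2, j=0
  s=10, q=2, j=1
  s=12, q=2, j=2
  s=15, q=2, j=3
  s=19, q=2, j=4
  s=19, q=3, j=0
  s=20, q=3, j=1
  s=22, q=3, j=2
  s=25, q=3, j=3
  s=29, q=3, j=4
  s=34, q=3, j=5
  s=34, q=4, j=0
  s=35, q=4, j=1
  s=37, q=4, j=2
  s=40, q=4, j=3
  s=44, q=4, j=4
  s=49, q=4, j=5
  s=55, q=4, j=6

Final answer: 55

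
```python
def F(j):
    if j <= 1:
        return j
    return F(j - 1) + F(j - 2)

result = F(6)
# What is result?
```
Call trace (a repeated sub-call is expanded the first time; later identical calls just restate its return value):
F(j=6)
  F(j=5)
    F(j=4)
      F(j=3)
        F(j=2)
          F(j=1)
          -> return 1
          F(j=0)
          -> return 0
        -> return 1
        F(j=1)
        -> return 1
      -> return 2
      F(j=2) -> return 1  (same call as traced above)
    -> return 3
    F(j=3) -> return 2  (same call as traced above)
  -> return 5
  F(j=4) -> return 3  (same call as traced above)
-> return 8

Final answer: 8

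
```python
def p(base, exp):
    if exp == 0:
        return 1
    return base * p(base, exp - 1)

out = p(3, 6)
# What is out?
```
Call trace:
p(base=3, exp=6)
  p(base=3, exp=5)
    p(base=3, exp=4)
      p(base=3, exp=3)
        p(base=3, exp=2)
          p(base=3, exp=1)
            p(base=3, exp=0)
            -> return 1
          -> return 3
        -> return 9
      -> return 27
    -> return 81
  -> return 243
-> return 729

Final answer: 729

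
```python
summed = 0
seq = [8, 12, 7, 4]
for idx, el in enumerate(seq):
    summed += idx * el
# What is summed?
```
Trace:
  summed=0
  summed=0, idx=0, el=8
  summed=12, idx=1, el=12
  summed=26, idx=2, el=7
  summed=38, idx=3, el=4

Final answer: 38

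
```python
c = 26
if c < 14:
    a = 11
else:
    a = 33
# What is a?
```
Trace:
  c=26
  c=26, a=33

Final answer: 33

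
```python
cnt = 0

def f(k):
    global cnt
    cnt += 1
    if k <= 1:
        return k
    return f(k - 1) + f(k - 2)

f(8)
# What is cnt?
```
Call trace (a repeated sub-call is expanded the first time; later identical calls just restate its return value):
f(k=8)
  f(k=7)
    f(k=6)
      f(k=5)
        f(k=4)
          f(k=3)
            f(k=2)
              f(k=1)
              -> return 1
              f(k=0)
              -> return 0
            -> return 1
            f(k=1)
            -> return 1
          -> return 2
          f(k=2) -> return 1  (same call as traced above)
        -> return 3
        f(k=3) -> return 2  (same call as traced above)
      -> return 5
      f(k=4) -> return 3  (same call as traced above)
    -> return 8
    f(k=5) -> return 5  (same call as traced above)
  -> return 13
  f(k=6) -> return 8  (same call as traced above)
-> return 21

cnt is incremented once per call, so count the calls in each subtree. Let C(k) = number of calls made by f(k).
C(0) = C(1) = 1 (base case, no recursion); C(k) = 1 + C(k - 1) + C(k - 2) otherwise.
C(2) = 1 + C(1) + C(0) = 1 + 1 + 1 = 3
C(3) = 1 + C(2) + C(1) = 1 + 3 + 1 = 5
C(4) = 1 + C(3) + C(2) = 1 + 5 + 3 = 9
C(5) = 1 + C(4) + C(3) = 1 + 9 + 5 = 15
C(6) = 1 + C(5) + C(4) = 1 + 15 + 9 = 25
C(7) = 1 + C(6) + C(5) = 1 + 25 + 15 = 41
C(8) = 1 + C(7) + C(6) = 1 + 41 + 25 = 67
cnt = C(8) = 67

Final answer: 67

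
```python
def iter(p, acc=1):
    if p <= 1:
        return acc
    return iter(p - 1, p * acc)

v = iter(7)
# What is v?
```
Call trace:
iter(p=7, acc=1)
  iter(p=6, acc=7)
    iter(p=5, acc=42)
      iter(p=4, acc=210)
        iter(p=3, acc=840)
          iter(p=2, acc=2520)
            iter(p=1, acc=5040)
            -> return 5040
          -> return 5040
        -> return 5040
      -> return 5040
    -> return 5040
  -> return 5040
-> return 5040

Final answer: 5040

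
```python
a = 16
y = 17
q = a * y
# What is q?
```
Trace:
  a=16
  a=16, y=17
  a=16, y=17, q=272

Final answer: 272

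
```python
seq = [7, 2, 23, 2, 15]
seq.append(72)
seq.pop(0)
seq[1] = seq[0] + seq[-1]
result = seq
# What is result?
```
Trace:
  seq=[7, 2, 23, 2, 15]
  seq=[7, 2, 23, 2, 15, 72]
  seq=[2, 23, 2, 15, 72]
  seq=[2, 74, 2, 15, 72]
  seq=[2, 74, 2, 15, 72], result=[2, 74, 2, 15, 72]

Final answer: [2, 74, 2, 15, 72]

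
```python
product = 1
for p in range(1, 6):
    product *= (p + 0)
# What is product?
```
Trace:
  product=1
  product=1, p=1
  product=2, p=2
  product=6, p=3
  product=24, p=4
  product=120, p=5

Final answer: 120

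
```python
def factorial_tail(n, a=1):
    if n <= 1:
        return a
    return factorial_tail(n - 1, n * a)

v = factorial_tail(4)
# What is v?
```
Call trace:
factorial_tail(n=4, a=1)
  factorial_tail(n=3, a=4)
    factorial_tail(n=2, a=12)
      factorial_tail(n=1, a=24)
      -> return 24
    -> return 24
  -> return 24
-> return 24

Final answer: 24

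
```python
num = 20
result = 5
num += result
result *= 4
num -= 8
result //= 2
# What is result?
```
Trace:
  num=20
  num=20, result=5
  num=25, result=5
  num=25, result=20
  num=17, result=20
  num=17, result=10

Final answer: 10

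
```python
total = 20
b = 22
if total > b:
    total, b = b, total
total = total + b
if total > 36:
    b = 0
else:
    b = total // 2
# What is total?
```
Trace:
  total=20
  total=20, b=22
  total=20, b=22
  total=42, b=22
  total=42, b=0

Final answer: 42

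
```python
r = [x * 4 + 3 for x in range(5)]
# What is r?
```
Trace:
  x=0
  x=1
  x=2
  x=3
  x=4
  r=[3, 7, 11, 15, 19]

Final answer: [3, 7, 11, 15, 19]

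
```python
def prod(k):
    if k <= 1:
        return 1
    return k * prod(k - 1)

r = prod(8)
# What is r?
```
Call trace:
prod(k=8)
  prod(k=7)
    prod(k=6)
      prod(k=5)
        prod(k=4)
          prod(k=3)
            prod(k=2)
              prod(k=1)
              -> return 1
            -> return 2
          -> return 6
        -> return 24
      -> return 120
    -> return 720
  -> return 5040
-> return 40320

Final answer: 40320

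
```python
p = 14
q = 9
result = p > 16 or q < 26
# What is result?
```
Trace:
  p=14
  p=14, q=9
  p=14, q=9, result=True

Final answer: True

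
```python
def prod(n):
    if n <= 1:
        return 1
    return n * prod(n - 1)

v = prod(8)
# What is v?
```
Call trace:
prod(n=8)
  prod(n=7)
    prod(n=6)
      prod(n=5)
        prod(n=4)
          prod(n=3)
            prod(n=2)
              prod(n=1)
              -> return 1
            -> return 2
          -> return 6
        -> return 24
      -> return 120
    -> return 720
  -> return 5040
-> return 40320

Final answer: 40320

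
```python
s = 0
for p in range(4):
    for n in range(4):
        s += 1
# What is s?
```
Trace:
  s=0
  s=1, p=0, n=0
  s=2, p=0, n=1
  s=3, p=0, n=2
  s=4, p=0, n=3
  s=5, p=1, n=0
  s=6, p=1, n=1
  s=7, p=1, n=2
  s=8, p=1, n=3
  s=9, p=2, n=0
  s=10, p=2, n=1
  s=11, p=2, n=2
  s=12, p=2, n=3
  s=13, p=3, n=0
  s=14, p=3, n=1
  s=15, p=3, n=2
  s=16, p=3, n=3

Final answer: 16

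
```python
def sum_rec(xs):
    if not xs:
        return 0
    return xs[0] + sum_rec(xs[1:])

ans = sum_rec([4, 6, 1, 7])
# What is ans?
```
Call trace:
sum_rec(xs=[4, 6, 1, 7])
  sum_rec(xs=[6, 1, 7])
    sum_rec(xs=[1, 7])
      sum_rec(xs=[7])
        sum_rec(xs=[])
        -> return 0
      -> return 7
    -> return 8
  -> return 14
-> return 18

Final answer: 18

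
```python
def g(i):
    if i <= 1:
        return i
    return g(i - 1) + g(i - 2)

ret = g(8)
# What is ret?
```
Call trace (a repeated sub-call is expanded the first time; later identical calls just restate its return value):
g(i=8)
  g(i=7)
    g(i=6)
      g(i=5)
        g(i=4)
          g(i=3)
            g(i=2)
              g(i=1)
              -> return 1
              g(i=0)
              -> return 0
            -> return 1
            g(i=1)
            -> return 1
          -> return 2
          g(i=2) -> return 1  (same call as traced above)
        -> return 3
        g(i=3) -> return 2  (same call as traced above)
      -> return 5
      g(i=4) -> return 3  (same call as traced above)
    -> return 8
    g(i=5) -> return 5  (same call as traced above)
  -> return 13
  g(i=6) -> return 8  (same call as traced above)
-> return 21

Final answer: 21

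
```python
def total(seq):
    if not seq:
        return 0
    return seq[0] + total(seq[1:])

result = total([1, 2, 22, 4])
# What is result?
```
Call trace:
total(seq=[1, 2, 22, 4])
  total(seq=[2, 22, 4])
    total(seq=[22, 4])
      total(seq=[4])
        total(seq=[])
        -> return 0
      -> return 4
    -> return 26
  -> return 28
-> return 29

Final answer: 29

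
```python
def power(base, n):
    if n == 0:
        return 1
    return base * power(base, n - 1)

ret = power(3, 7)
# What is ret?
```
Call trace:
power(base=3, n=7)
  power(base=3, n=6)
    power(base=3, n=5)
      power(base=3, n=4)
        power(base=3, n=3)
          power(base=3, n=2)
            power(base=3, n=1)
              power(base=3, n=0)
              -> return 1
            -> return 3
          -> return 9
        -> return 27
      -> return 81
    -> return 243
  -> return 729
-> return 2187

Final answer: 2187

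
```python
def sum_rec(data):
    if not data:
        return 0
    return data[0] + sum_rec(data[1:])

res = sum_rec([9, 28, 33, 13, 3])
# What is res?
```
Call trace:
sum_rec(data=[9, 28, 33, 13, 3])
  sum_rec(data=[28, 33, 13, 3])
    sum_rec(data=[33, 13, 3])
      sum_rec(data=[13, 3])
        sum_rec(data=[3])
          sum_rec(data=[])
          -> return 0
        -> return 3
      -> return 16
    -> return 49
  -> return 77
-> return 86

Final answer: 86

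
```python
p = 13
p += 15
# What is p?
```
Trace:
  p=13
  p=28

Final answer: 28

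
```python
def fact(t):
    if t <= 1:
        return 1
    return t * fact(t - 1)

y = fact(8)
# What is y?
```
Call trace:
fact(t=8)
  fact(t=7)
    fact(t=6)
      fact(t=5)
        fact(t=4)
          fact(t=3)
            fact(t=2)
              fact(t=1)
              -> return 1
            -> return 2
          -> return 6
        -> return 24
      -> return 120
    -> return 720
  -> return 5040
-> return 40320

Final answer: 40320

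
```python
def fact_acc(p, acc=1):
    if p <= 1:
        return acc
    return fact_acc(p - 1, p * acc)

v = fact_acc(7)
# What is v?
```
Call trace:
fact_acc(p=7, acc=1)
  fact_acc(p=6, acc=7)
    fact_acc(p=5, acc=42)
      fact_acc(p=4, acc=210)
        fact_acc(p=3, acc=840)
          fact_acc(p=2, acc=2520)
            fact_acc(p=1, acc=5040)
            -> return 5040
          -> return 5040
        -> return 5040
      -> return 5040
    -> return 5040
  -> return 5040
-> return 5040

Final answer: 5040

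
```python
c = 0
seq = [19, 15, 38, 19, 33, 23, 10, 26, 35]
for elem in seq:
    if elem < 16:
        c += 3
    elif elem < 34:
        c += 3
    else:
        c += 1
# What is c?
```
Trace:
  c=0
  c=3, elem=19
  c=6, elem=15
  c=7, elem=38
  c=10, elem=19
  c=13, elem=33
  c=16, elem=23
  c=19, elem=10
  c=22, elem=26
  c=23, elem=35

Final answer: 23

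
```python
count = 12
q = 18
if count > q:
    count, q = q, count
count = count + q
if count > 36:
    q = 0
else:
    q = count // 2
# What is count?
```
Trace:
  count=12
  count=12, q=18
  count=12, q=18
  count=30, q=18
  count=30, q=15

Final answer: 30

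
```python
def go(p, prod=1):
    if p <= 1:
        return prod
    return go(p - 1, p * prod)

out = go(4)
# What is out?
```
Call trace:
go(p=4, prod=1)
  go(p=3, prod=4)
    go(p=2, prod=12)
      go(p=1, prod=24)
      -> return 24
    -> return 24
  -> return 24
-> return 24

Final answer: 24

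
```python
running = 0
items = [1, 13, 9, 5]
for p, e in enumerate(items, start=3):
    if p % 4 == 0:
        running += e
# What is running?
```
Trace:
  running=0
  running=0, p=3, e=1
  running=13, p=4, e=13
  running=13, p=5, e=9
  running=13, p=6, e=5

Final answer: 13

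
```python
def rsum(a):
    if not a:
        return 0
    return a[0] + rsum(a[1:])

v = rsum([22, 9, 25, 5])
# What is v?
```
Call trace:
rsum(a=[22, 9, 25, 5])
  rsum(a=[9, 25, 5])
    rsum(a=[25, 5])
      rsum(a=[5])
        rsum(a=[])
        -> return 0
      -> return 5
    -> return 30
  -> return 39
-> return 61

Final answer: 61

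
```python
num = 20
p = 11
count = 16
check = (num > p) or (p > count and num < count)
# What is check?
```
Trace:
  num=20
  num=20, p=11
  num=20, p=11, count=16
  num=20, p=11, count=16, check=True

Final answer: True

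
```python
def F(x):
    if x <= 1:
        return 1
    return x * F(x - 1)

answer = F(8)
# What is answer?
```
Call trace:
F(x=8)
  F(x=7)
    F(x=6)
      F(x=5)
        F(x=4)
          F(x=3)
            F(x=2)
              F(x=1)
              -> return 1
            -> return 2
          -> return 6
        -> return 24
      -> return 120
    -> return 720
  -> return 5040
-> return 40320

Final answer: 40320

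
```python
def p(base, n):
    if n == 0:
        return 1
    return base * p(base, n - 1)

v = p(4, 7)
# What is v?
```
Call trace:
p(base=4, n=7)
  p(base=4, n=6)
    p(base=4, n=5)
      p(base=4, n=4)
        p(base=4, n=3)
          p(base=4, n=2)
            p(base=4, n=1)
              p(base=4, n=0)
              -> return 1
            -> return 4
          -> return 16
        -> return 64
      -> return 256
    -> return 1024
  -> return 4096
-> return 16384

Final answer: 16384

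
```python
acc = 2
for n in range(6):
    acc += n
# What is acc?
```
Trace:
  acc=2
  acc=2, n=0
  acc=3, n=1
  acc=5, n=2
  acc=8, n=3
  acc=12, n=4
  acc=17, n=5

Final answer: 17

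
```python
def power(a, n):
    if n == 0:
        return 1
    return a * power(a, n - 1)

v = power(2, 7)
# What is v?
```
Call trace:
power(a=2, n=7)
  power(a=2, n=6)
    power(a=2, n=5)
      power(a=2, n=4)
        power(a=2, n=3)
          power(a=2, n=2)
            power(a=2, n=1)
              power(a=2, n=0)
              -> return 1
            -> return 2
          -> return 4
        -> return 8
      -> return 16
    -> return 32
  -> return 64
-> return 128

Final answer: 128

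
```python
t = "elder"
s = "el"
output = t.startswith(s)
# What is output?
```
Trace:
  t='elder'
  t='elder', s='el'
  t='elder', s='el', output=True

Final answer: True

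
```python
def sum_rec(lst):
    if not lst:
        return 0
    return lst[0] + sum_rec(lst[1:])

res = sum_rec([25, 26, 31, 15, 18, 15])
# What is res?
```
Call trace:
sum_rec(lst=[25, 26, 31, 15, 18, 15])
  sum_rec(lst=[26, 31, 15, 18, 15])
    sum_rec(lst=[31, 15, 18, 15])
      sum_rec(lst=[15, 18, 15])
        sum_rec(lst=[18, 15])
          sum_rec(lst=[15])
            sum_rec(lst=[])
            -> return 0
          -> return 15
        -> return 33
      -> return 48
    -> return 79
  -> return 105
-> return 130

Final answer: 130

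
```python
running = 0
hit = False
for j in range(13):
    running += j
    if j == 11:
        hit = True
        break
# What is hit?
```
Trace:
  running=0
  running=0, hit=False
  running=0, hit=False, j=0
  running=1, hit=False, j=1
  running=3, hit=False, j=2
  running=6, hit=False, j=3
  running=10, hit=False, j=4
  running=15, hit=False, j=5
  running=21, hit=False, j=6
  running=28, hit=False, j=7
  running=36, hit=False, j=8
  running=45, hit=False, j=9
  running=55, hit=False, j=10
  running=66, hit=True, j=11

Final answer: True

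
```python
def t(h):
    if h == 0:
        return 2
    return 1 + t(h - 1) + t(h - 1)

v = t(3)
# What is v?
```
Call trace (a repeated sub-call is expanded the first time; later identical calls just restate its return value):
t(h=3)
  t(h=2)
    t(h=1)
      t(h=0)
      -> return 2
      t(h=0)
      -> return 2
    -> return 5
    t(h=1) -> return 5  (same call as traced above)
  -> return 11
  t(h=2) -> return 11  (same call as traced above)
-> return 23

Final answer: 23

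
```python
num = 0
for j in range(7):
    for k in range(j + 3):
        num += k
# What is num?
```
Trace:
  num=0
  num=0, j=0, k=0
  num=1, j=0, k=1
  num=3, j=0, k=2
  num=3, j=1, k=0
  num=4, j=1, k=1
  num=6, j=1, k=2
  num=9, j=1, k=3
  num=9, j=2, k=0
  num=10, j=2, k=1
  num=12, j=2, k=2
  num=15, j=2, k=3
  num=19, j=2, k=4
  num=19, j=3, k=0
  num=20, j=3, k=1
  num=22, j=3, k=2
  num=25, j=3, k=3
  num=29, j=3, k=4
  num=34, j=3, k=5
  num=34, j=4, k=0
  num=35, j=4, k=1
  num=37, j=4, k=2
  num=40, j=4, k=3
  num=44, j=4, k=4
  num=49, j=4, k=5
  num=55, j=4, k=6
  num=55, j=5, k=0
  num=56, j=5, k=1
  num=58, j=5, k=2
  num=61, j=5, k=3
  num=65, j=5, k=4
  num=70, j=5, k=5
  num=76, j=5, k=6
  num=83, j=5, k=7
  num=83, j=6, k=0
  num=84, j=6, k=1
  num=86, j=6, k=2
  num=89, j=6, k=3
  num=93, j=6, k=4
  num=98, j=6, k=5
  num=104, j=6, k=6
  num=111, j=6, k=7
  num=119, j=6, k=8

Final answer: 119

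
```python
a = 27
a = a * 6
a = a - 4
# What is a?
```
Trace:
  a=27
  a=162
  a=158

Final answer: 158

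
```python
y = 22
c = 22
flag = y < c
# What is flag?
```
Trace:
  y=22
  y=22, c=22
  y=22, c=22, flag=False

Final answer: False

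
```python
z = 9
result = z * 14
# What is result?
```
Trace:
  z=9
  z=9, result=126

Final answer: 126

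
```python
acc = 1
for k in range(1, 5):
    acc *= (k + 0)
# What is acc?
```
Trace:
  acc=1
  acc=1, k=1
  acc=2, k=2
  acc=6, k=3
  acc=24, k=4

Final answer: 24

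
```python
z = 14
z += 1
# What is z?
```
Trace:
  z=14
  z=15

Final answer: 15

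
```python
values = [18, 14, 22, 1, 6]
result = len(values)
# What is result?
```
Trace:
  values=[18, 14, 22, 1, 6]
  values=[18, 14, 22, 1, 6], result=5

Final answer: 5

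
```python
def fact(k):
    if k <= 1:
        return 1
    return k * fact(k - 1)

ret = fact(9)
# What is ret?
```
Call trace:
fact(k=9)
  fact(k=8)
    fact(k=7)
      fact(k=6)
        fact(k=5)
          fact(k=4)
            fact(k=3)
              fact(k=2)
                fact(k=1)
                -> return 1
              -> return 2
            -> return 6
          -> return 24
        -> return 120
      -> return 720
    -> return 5040
  -> return 40320
-> return 362880

Final answer: 362880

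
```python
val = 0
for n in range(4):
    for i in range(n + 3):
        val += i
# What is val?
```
Trace:
  val=0
  val=0, n=0, i=0
  val=1, n=0, i=1
  val=3, n=0, i=2
  val=3, n=1, i=0
  val=4, n=1, i=1
  val=6, n=1, i=2
  val=9, n=1, i=3
  val=9, n=2, i=0
  val=10, n=2, i=1
  val=12, n=2, i=2
  val=15, n=2, i=3
  val=19, n=2, i=4
  val=19, n=3, i=0
  val=20, n=3, i=1
  val=22, n=3, i=2
  val=25, n=3, i=3
  val=29, n=3, i=4
  val=34, n=3, i=5

Final answer: 34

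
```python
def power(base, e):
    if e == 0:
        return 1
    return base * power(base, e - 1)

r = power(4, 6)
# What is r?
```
Call trace:
power(base=4, e=6)
  power(base=4, e=5)
    power(base=4, e=4)
      power(base=4, e=3)
        power(base=4, e=2)
          power(base=4, e=1)
            power(base=4, e=0)
            -> return 1
          -> return 4
        -> return 16
      -> return 64
    -> return 256
  -> return 1024
-> return 4096

Final answer: 4096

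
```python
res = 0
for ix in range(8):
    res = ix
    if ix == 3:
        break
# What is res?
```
Trace:
  res=0
  res=0, ix=0
  res=1, ix=1
  res=2, ix=2
  res=3, ix=3

Final answer: 3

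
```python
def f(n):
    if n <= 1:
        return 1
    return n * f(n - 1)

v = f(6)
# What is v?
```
Call trace:
f(n=6)
  f(n=5)
    f(n=4)
      f(n=3)
        f(n=2)
          f(n=1)
          -> return 1
        -> return 2
      -> return 6
    -> return 24
  -> return 120
-> return 720

Final answer: 720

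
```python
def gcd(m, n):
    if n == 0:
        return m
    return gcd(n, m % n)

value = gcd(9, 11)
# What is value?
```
Call trace:
gcd(m=9, n=11)
  gcd(m=11, n=9)
    gcd(m=9, n=2)
      gcd(m=2, n=1)
        gcd(m=1, n=0)
        -> return 1
      -> return 1
    -> return 1
  -> return 1
-> return 1

Final answer: 1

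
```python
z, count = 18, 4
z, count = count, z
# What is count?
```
Trace:
  z=18, count=4
  z=4, count=18

Final answer: 18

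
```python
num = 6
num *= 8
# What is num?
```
Trace:
  num=6
  num=48

Final answer: 48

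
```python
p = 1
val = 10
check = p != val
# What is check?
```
Trace:
  p=1
  p=1, val=10
  p=1, val=10, check=True

Final answer: True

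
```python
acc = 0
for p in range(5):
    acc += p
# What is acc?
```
Trace:
  acc=0
  acc=0, p=0
  acc=1, p=1
  acc=3, p=2
  acc=6, p=3
  acc=10, p=4

Final answer: 10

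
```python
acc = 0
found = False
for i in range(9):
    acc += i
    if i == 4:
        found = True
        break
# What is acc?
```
Trace:
  acc=0
  acc=0, found=False
  acc=0, found=False, i=0
  acc=1, found=False, i=1
  acc=3, found=False, i=2
  acc=6, found=False, i=3
  acc=10, found=True, i=4

Final answer: 10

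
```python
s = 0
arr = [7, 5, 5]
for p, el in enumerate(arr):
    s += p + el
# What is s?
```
Trace:
  s=0
  s=7, p=0, el=7
  s=13, p=1, el=5
  s=20, p=2, el=5

Final answer: 20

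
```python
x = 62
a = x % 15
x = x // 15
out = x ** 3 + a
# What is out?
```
Trace:
  x=62
  x=62, a=2
  x=4, a=2
  x=4, a=2, out=66

Final answer: 66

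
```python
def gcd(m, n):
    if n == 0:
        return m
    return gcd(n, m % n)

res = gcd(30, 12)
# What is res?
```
Call trace:
gcd(m=30, n=12)
  gcd(m=12, n=6)
    gcd(m=6, n=0)
    -> return 6
  -> return 6
-> return 6

Final answer: 6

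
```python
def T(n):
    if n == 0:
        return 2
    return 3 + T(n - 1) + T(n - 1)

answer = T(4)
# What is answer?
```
Call trace (a repeated sub-call is expanded the first time; later identical calls just restate its return value):
T(n=4)
  T(n=3)
    T(n=2)
      T(n=1)
        T(n=0)
        -> return 2
        T(n=0)
        -> return 2
      -> return 7
      T(n=1) -> return 7  (same call as traced above)
    -> return 17
    T(n=2) -> return 17  (same call as traced above)
  -> return 37
  T(n=3) -> return 37  (same call as traced above)
-> return 77

Final answer: 77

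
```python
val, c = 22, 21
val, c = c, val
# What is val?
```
Trace:
  val=22, c=21
  val=21, c=22

Final answer: 21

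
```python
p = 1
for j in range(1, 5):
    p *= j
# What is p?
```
Trace:
  p=1
  p=1, j=1
  p=2, j=2
  p=6, j=3
  p=24, j=4

Final answer: 24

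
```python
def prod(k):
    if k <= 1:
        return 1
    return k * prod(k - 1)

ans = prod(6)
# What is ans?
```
Call trace:
prod(k=6)
  prod(k=5)
    prod(k=4)
      prod(k=3)
        prod(k=2)
          prod(k=1)
          -> return 1
        -> return 2
      -> return 6
    -> return 24
  -> return 120
-> return 720

Final answer: 720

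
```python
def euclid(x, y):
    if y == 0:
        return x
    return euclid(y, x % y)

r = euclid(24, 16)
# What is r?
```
Call trace:
euclid(x=24, y=16)
  euclid(x=16, y=8)
    euclid(x=8, y=0)
    -> return 8
  -> return 8
-> return 8

Final answer: 8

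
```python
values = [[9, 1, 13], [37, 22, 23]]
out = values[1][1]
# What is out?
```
Trace:
  values=[[9, 1, 13], [37, 22, 23]]
  values=[[9, 1, 13], [37, 22, 23]], out=22

Final answer: 22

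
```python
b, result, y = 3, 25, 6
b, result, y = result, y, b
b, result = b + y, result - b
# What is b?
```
Trace:
  b=3, result=25, y=6
  b=25, result=6, y=3
  b=28, result=-19, y=3

Final answer: 28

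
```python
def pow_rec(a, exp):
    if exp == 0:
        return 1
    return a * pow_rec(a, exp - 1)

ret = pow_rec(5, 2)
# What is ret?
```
Call trace:
pow_rec(a=5, exp=2)
  pow_rec(a=5, exp=1)
    pow_rec(a=5, exp=0)
    -> return 1
  -> return 5
-> return 25

Final answer: 25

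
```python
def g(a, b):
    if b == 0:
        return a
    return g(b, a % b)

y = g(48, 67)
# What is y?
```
Call trace:
g(a=48, b=67)
  g(a=67, b=48)
    g(a=48, b=19)
      g(a=19, b=10)
        g(a=10, b=9)
          g(a=9, b=1)
            g(a=1, b=0)
            -> return 1
          -> return 1
        -> return 1
      -> return 1
    -> return 1
  -> return 1
-> return 1

Final answer: 1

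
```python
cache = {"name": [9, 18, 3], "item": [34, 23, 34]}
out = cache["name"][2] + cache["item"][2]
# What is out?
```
Trace:
  cache={'name': [9, 18, 3], 'item': [34, 23, 34]}
  cache={'name': [9, 18, 3], 'item': [34, 23, 34]}, out=37

Final answer: 37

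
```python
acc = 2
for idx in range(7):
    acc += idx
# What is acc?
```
Trace:
  acc=2
  acc=2, idx=0
  acc=3, idx=1
  acc=5, idx=2
  acc=8, idx=3
  acc=12, idx=4
  acc=17, idx=5
  acc=23, idx=6

Final answer: 23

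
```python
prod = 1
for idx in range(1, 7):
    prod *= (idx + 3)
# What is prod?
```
Trace:
  prod=1
  prod=4, idx=1
  prod=20, idx=2
  prod=120, idx=3
  prod=840, idx=4
  prod=6720, idx=5
  prod=60480, idx=6

Final answer: 60480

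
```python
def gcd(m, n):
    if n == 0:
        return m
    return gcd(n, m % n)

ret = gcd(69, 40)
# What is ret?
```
Call trace:
gcd(m=69, n=40)
  gcd(m=40, n=29)
    gcd(m=29, n=11)
      gcd(m=11, n=7)
        gcd(m=7, n=4)
          gcd(m=4, n=3)
            gcd(m=3, n=1)
              gcd(m=1, n=0)
              -> return 1
            -> return 1
          -> return 1
        -> return 1
      -> return 1
    -> return 1
  -> return 1
-> return 1

Final answer: 1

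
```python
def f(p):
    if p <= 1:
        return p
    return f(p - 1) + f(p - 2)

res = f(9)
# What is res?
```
Call trace (a repeated sub-call is expanded the first time; later identical calls just restate its return value):
f(p=9)
  f(p=8)
    f(p=7)
      f(p=6)
        f(p=5)
          f(p=4)
            f(p=3)
              f(p=2)
                f(p=1)
                -> return 1
                f(p=0)
                -> return 0
              -> return 1
              f(p=1)
              -> return 1
            -> return 2
            f(p=2) -> return 1  (same call as traced above)
          -> return 3
          f(p=3) -> return 2  (same call as traced above)
        -> return 5
        f(p=4) -> return 3  (same call as traced above)
      -> return 8
      f(p=5) -> return 5  (same call as traced above)
    -> return 13
    f(p=6) -> return 8  (same call as traced above)
  -> return 21
  f(p=7) -> return 13  (same call as traced above)
-> return 34

Final answer: 34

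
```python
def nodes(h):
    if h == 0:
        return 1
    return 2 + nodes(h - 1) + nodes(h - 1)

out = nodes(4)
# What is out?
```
Call trace (a repeated sub-call is expanded the first time; later identical calls just restate its return value):
nodes(h=4)
  nodes(h=3)
    nodes(h=2)
      nodes(h=1)
        nodes(h=0)
        -> return 1
        nodes(h=0)
        -> return 1
      -> return 4
      nodes(h=1) -> return 4  (same call as traced above)
    -> return 10
    nodes(h=2) -> return 10  (same call as traced above)
  -> return 22
  nodes(h=3) -> return 22  (same call as traced above)
-> return 46

Final answer: 46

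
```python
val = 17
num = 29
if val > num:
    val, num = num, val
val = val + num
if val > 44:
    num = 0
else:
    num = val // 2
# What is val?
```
Trace:
  val=17
  val=17, num=29
  val=17, num=29
  val=46, num=29
  val=46, num=0

Final answer: 46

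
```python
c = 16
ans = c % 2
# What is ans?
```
Trace:
  c=16
  c=16, ans=0

Final answer: 0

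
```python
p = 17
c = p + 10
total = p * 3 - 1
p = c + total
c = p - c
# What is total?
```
Trace:
  p=17
  p=17, c=27
  p=17, c=27, total=50
  p=77, c=27, total=50
  p=77, c=50, total=50

Final answer: 50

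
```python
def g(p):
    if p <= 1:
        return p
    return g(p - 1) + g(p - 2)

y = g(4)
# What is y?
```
Call trace (a repeated sub-call is expanded the first time; later identical calls just restate its return value):
g(p=4)
  g(p=3)
    g(p=2)
      g(p=1)
      -> return 1
      g(p=0)
      -> return 0
    -> return 1
    g(p=1)
    -> return 1
  -> return 2
  g(p=2) -> return 1  (same call as traced above)
-> return 3

Final answer: 3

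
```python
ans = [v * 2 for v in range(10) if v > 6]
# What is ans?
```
Trace:
  v=0
  v=1
  v=2
  v=3
  v=4
  v=5
  v=6
  v=7
  v=8
  v=9
  ans=[14, 16, 18]

Final answer: [14, 16, 18]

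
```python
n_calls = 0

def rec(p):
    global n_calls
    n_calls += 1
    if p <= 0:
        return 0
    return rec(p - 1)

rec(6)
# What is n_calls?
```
Call trace:
rec(p=6)
  rec(p=5)
    rec(p=4)
      rec(p=3)
        rec(p=2)
          rec(p=1)
            rec(p=0)
            -> return 0
          -> return 0
        -> return 0
      -> return 0
    -> return 0
  -> return 0
-> return 0

n_calls is incremented once per call. rec is entered once for each p = 6, 5, 4, 3, 2, 1, 0 (the p <= 0 call returns without recursing), i.e. 6 + 1 calls.
n_calls = 7

Final answer: 7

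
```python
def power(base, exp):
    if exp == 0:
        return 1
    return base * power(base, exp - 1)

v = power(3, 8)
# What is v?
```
Call trace:
power(base=3, exp=8)
  power(base=3, exp=7)
    power(base=3, exp=6)
      power(base=3, exp=5)
        power(base=3, exp=4)
          power(base=3, exp=3)
            power(base=3, exp=2)
              power(base=3, exp=1)
                power(base=3, exp=0)
                -> return 1
              -> return 3
            -> return 9
          -> return 27
        -> return 81
      -> return 243
    -> return 729
  -> return 2187
-> return 6561

Final answer: 6561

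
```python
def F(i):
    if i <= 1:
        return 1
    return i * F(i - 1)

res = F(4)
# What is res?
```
Call trace:
F(i=4)
  F(i=3)
    F(i=2)
      F(i=1)
      -> return 1
    -> return 2
  -> return 6
-> return 24

Final answer: 24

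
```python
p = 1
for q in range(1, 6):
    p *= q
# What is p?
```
Trace:
  p=1
  p=1, q=1
  p=2, q=2
  p=6, q=3
  p=24, q=4
  p=120, q=5

Final answer: 120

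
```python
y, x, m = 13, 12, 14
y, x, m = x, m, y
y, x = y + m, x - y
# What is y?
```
Trace:
  y=13, x=12, m=14
  y=12, x=14, m=13
  y=25, x=2, m=13

Final answer: 25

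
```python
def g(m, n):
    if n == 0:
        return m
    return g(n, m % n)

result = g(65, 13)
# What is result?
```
Call trace:
g(m=65, n=13)
  g(m=13, n=0)
  -> return 13
-> return 13

Final answer: 13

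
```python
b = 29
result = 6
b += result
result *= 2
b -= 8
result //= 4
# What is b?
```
Trace:
  b=29
  b=29, result=6
  b=35, result=6
  b=35, result=12
  b=27, result=12
  b=27, result=3

Final answer: 27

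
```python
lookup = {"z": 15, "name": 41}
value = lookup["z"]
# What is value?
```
Trace:
  lookup={'z': 15, 'name': 41}
  lookup={'z': 15, 'name': 41}, value=15

Final answer: 15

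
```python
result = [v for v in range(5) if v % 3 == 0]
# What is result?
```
Trace:
  v=0
  v=1
  v=2
  v=3
  v=4
  result=[0, 3]

Final answer: [0, 3]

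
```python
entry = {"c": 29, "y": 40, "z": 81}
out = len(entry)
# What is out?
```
Trace:
  entry={'c': 29, 'y': 40, 'z': 81}
  entry={'c': 29, 'y': 40, 'z': 81}, out=3

Final answer: 3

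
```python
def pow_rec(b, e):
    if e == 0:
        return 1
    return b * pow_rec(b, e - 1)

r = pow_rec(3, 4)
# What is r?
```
Call trace:
pow_rec(b=3, e=4)
  pow_rec(b=3, e=3)
    pow_rec(b=3, e=2)
      pow_rec(b=3, e=1)
        pow_rec(b=3, e=0)
        -> return 1
      -> return 3
    -> return 9
  -> return 27
-> return 81

Final answer: 81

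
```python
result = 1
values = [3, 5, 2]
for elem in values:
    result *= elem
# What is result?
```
Trace:
  result=1
  result=3, elem=3
  result=15, elem=5
  result=30, elem=2

Final answer: 30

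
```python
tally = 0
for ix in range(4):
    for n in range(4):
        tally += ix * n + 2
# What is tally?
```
Trace:
  tally=0
  tally=2, ix=0, n=0
  tally=4, ix=0, n=1
  tally=6, ix=0, n=2
  tally=8, ix=0, n=3
  tally=10, ix=1, n=0
  tally=13, ix=1, n=1
  tally=17, ix=1, n=2
  tally=22, ix=1, n=3
  tally=24, ix=2, n=0
  tally=28, ix=2, n=1
  tally=34, ix=2, n=2
  tally=42, ix=2, n=3
  tally=44, ix=3, n=0
  tally=49, ix=3, n=1
  tally=57, ix=3, n=2
  tally=68, ix=3, n=3

Final answer: 68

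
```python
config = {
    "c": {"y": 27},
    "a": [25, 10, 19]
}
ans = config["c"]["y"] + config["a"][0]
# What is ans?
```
Trace:
  config={'c': {'y': 27}, 'a': [25, 10, 19]}
  config={'c': {'y': 27}, 'a': [25, 10, 19]}, ans=52

Final answer: 52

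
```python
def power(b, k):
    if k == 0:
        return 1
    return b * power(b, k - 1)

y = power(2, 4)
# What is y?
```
Call trace:
power(b=2, k=4)
  power(b=2, k=3)
    power(b=2, k=2)
      power(b=2, k=1)
        power(b=2, k=0)
        -> return 1
      -> return 2
    -> return 4
  -> return 8
-> return 16

Final answer: 16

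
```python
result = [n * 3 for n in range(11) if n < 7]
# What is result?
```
Trace:
  n=0
  n=1
  n=2
  n=3
  n=4
  n=5
  n=6
  n=7
  n=8
  n=9
  n=10
  result=[0, 3, 6, 9, 12, 15, 18]

Final answer: [0, 3, 6, 9, 12, 15, 18]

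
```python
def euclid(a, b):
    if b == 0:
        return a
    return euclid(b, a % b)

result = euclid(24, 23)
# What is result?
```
Call trace:
euclid(a=24, b=23)
  euclid(a=23, b=1)
    euclid(a=1, b=0)
    -> return 1
  -> return 1
-> return 1

Final answer: 1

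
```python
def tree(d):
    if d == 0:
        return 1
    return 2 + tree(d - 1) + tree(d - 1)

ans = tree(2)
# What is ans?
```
Call trace (a repeated sub-call is expanded the first time; later identical calls just restate its return value):
tree(d=2)
  tree(d=1)
    tree(d=0)
    -> return 1
    tree(d=0)
    -> return 1
  -> return 4
  tree(d=1) -> return 4  (same call as traced above)
-> return 10

Final answer: 10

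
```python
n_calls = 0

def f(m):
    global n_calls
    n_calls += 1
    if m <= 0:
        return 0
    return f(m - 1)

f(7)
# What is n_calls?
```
Call trace:
f(m=7)
  f(m=6)
    f(m=5)
      f(m=4)
        f(m=3)
          f(m=2)
            f(m=1)
              f(m=0)
              -> return 0
            -> return 0
          -> return 0
        -> return 0
      -> return 0
    -> return 0
  -> return 0
-> return 0

n_calls is incremented once per call. f is entered once for each m = 7, 6, 5, 4, 3, 2, 1, 0 (the m <= 0 call returns without recursing), i.e. 7 + 1 calls.
n_calls = 8

Final answer: 8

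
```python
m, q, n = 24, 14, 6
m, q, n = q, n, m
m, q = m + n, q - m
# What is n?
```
Trace:
  m=24, q=14, n=6
  m=14, q=6, n=24
  m=38, q=-8, n=24

Final answer: 24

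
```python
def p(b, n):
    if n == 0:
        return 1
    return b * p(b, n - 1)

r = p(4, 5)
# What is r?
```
Call trace:
p(b=4, n=5)
  p(b=4, n=4)
    p(b=4, n=3)
      p(b=4, n=2)
        p(b=4, n=1)
          p(b=4, n=0)
          -> return 1
        -> return 4
      -> return 16
    -> return 64
  -> return 256
-> return 1024

Final answer: 1024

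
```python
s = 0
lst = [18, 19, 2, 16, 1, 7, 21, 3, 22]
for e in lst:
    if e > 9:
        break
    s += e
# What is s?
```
Trace:
  s=0
  s=0, e=18

Final answer: 0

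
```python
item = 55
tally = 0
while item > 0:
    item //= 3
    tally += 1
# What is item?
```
Trace:
  item=55
  item=55, tally=0
  item=18, tally=1
  item=6, tally=2
  item=2, tally=3
  item=0, tally=4

Final answer: 0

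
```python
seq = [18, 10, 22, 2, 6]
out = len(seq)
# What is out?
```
Trace:
  seq=[18, 10, 22, 2, 6]
  seq=[18, 10, 22, 2, 6], out=5

Final answer: 5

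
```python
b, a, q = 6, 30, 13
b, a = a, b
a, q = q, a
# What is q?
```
Trace:
  b=6, a=30, q=13
  b=30, a=6, q=13
  b=30, a=13, q=6

Final answer: 6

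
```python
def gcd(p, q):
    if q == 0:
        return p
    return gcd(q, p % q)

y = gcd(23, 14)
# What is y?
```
Call trace:
gcd(p=23, q=14)
  gcd(p=14, q=9)
    gcd(p=9, q=5)
      gcd(p=5, q=4)
        gcd(p=4, q=1)
          gcd(p=1, q=0)
          -> return 1
        -> return 1
      -> return 1
    -> return 1
  -> return 1
-> return 1

Final answer: 1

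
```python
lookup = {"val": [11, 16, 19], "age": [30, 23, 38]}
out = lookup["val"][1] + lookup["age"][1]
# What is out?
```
Trace:
  lookup={'val': [11, 16, 19], 'age': [30, 23, 38]}
  lookup={'val': [11, 16, 19], 'age': [30, 23, 38]}, out=39

Final answer: 39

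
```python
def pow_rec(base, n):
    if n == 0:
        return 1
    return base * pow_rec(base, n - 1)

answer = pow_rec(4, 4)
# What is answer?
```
Call trace:
pow_rec(base=4, n=4)
  pow_rec(base=4, n=3)
    pow_rec(base=4, n=2)
      pow_rec(base=4, n=1)
        pow_rec(base=4, n=0)
        -> return 1
      -> return 4
    -> return 16
  -> return 64
-> return 256

Final answer: 256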